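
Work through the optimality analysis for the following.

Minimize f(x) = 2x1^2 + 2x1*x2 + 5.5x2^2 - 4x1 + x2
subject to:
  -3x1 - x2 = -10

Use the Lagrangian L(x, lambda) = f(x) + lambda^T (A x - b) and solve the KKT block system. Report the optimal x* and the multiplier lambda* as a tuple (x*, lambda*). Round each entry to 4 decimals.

Form the Lagrangian:
  L(x, lambda) = (1/2) x^T Q x + c^T x + lambda^T (A x - b)
Stationarity (grad_x L = 0): Q x + c + A^T lambda = 0.
Primal feasibility: A x = b.

This gives the KKT block system:
  [ Q   A^T ] [ x     ]   [-c ]
  [ A    0  ] [ lambda ] = [ b ]

Solving the linear system:
  x*      = (3.4835, -0.4505)
  lambda* = (3.011)
  f(x*)   = 7.8626

x* = (3.4835, -0.4505), lambda* = (3.011)


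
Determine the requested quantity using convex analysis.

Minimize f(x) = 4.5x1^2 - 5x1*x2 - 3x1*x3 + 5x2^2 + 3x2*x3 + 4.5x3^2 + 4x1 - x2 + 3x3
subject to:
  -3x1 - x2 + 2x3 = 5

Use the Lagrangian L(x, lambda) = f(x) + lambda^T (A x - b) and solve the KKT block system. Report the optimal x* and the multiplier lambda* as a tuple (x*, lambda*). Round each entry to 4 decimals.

Form the Lagrangian:
  L(x, lambda) = (1/2) x^T Q x + c^T x + lambda^T (A x - b)
Stationarity (grad_x L = 0): Q x + c + A^T lambda = 0.
Primal feasibility: A x = b.

This gives the KKT block system:
  [ Q   A^T ] [ x     ]   [-c ]
  [ A    0  ] [ lambda ] = [ b ]

Solving the linear system:
  x*      = (-1.5319, -0.7852, -0.1904)
  lambda* = (-1.7633)
  f(x*)   = 1.4515

x* = (-1.5319, -0.7852, -0.1904), lambda* = (-1.7633)


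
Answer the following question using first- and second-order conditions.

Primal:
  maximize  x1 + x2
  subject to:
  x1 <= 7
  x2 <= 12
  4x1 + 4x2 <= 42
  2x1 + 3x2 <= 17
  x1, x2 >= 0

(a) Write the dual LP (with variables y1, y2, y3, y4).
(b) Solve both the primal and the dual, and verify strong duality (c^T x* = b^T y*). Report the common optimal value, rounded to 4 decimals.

The standard primal-dual pair for 'max c^T x s.t. A x <= b, x >= 0' is:
  Dual:  min b^T y  s.t.  A^T y >= c,  y >= 0.

So the dual LP is:
  minimize  7y1 + 12y2 + 42y3 + 17y4
  subject to:
    y1 + 4y3 + 2y4 >= 1
    y2 + 4y3 + 3y4 >= 1
    y1, y2, y3, y4 >= 0

Solving the primal: x* = (7, 1).
  primal value c^T x* = 8.
Solving the dual: y* = (0.3333, 0, 0, 0.3333).
  dual value b^T y* = 8.
Strong duality: c^T x* = b^T y*. Confirmed.

8


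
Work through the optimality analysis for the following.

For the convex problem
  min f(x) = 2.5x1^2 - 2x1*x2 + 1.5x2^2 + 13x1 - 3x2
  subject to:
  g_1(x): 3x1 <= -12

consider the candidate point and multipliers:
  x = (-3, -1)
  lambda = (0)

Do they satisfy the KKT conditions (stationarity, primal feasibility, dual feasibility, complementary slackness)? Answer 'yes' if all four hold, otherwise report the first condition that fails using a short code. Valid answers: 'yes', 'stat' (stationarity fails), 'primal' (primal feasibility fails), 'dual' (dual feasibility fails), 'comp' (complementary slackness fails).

Gradient of f: grad f(x) = Q x + c = (0, 0)
Constraint values g_i(x) = a_i^T x - b_i:
  g_1((-3, -1)) = 3
Stationarity residual: grad f(x) + sum_i lambda_i a_i = (0, 0)
  -> stationarity OK
Primal feasibility (all g_i <= 0): FAILS
Dual feasibility (all lambda_i >= 0): OK
Complementary slackness (lambda_i * g_i(x) = 0 for all i): OK

Verdict: the first failing condition is primal_feasibility -> primal.

primal


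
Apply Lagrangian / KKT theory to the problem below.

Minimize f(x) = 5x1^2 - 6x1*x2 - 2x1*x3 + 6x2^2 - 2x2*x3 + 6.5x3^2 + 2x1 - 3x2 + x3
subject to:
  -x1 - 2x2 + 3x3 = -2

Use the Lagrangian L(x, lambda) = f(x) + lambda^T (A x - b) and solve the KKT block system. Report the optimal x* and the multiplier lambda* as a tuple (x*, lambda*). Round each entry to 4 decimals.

Form the Lagrangian:
  L(x, lambda) = (1/2) x^T Q x + c^T x + lambda^T (A x - b)
Stationarity (grad_x L = 0): Q x + c + A^T lambda = 0.
Primal feasibility: A x = b.

This gives the KKT block system:
  [ Q   A^T ] [ x     ]   [-c ]
  [ A    0  ] [ lambda ] = [ b ]

Solving the linear system:
  x*      = (0.1807, 0.5096, -0.2667)
  lambda* = (1.2825)
  f(x*)   = 0.5654

x* = (0.1807, 0.5096, -0.2667), lambda* = (1.2825)


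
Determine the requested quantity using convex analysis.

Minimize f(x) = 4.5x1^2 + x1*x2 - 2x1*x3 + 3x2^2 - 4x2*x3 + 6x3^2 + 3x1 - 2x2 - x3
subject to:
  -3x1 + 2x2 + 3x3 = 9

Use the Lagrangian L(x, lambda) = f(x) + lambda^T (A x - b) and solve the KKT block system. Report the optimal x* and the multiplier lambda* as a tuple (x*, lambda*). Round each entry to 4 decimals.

Form the Lagrangian:
  L(x, lambda) = (1/2) x^T Q x + c^T x + lambda^T (A x - b)
Stationarity (grad_x L = 0): Q x + c + A^T lambda = 0.
Primal feasibility: A x = b.

This gives the KKT block system:
  [ Q   A^T ] [ x     ]   [-c ]
  [ A    0  ] [ lambda ] = [ b ]

Solving the linear system:
  x*      = (-0.9081, 1.7133, 0.9497)
  lambda* = (-1.7864)
  f(x*)   = 4.4886

x* = (-0.9081, 1.7133, 0.9497), lambda* = (-1.7864)


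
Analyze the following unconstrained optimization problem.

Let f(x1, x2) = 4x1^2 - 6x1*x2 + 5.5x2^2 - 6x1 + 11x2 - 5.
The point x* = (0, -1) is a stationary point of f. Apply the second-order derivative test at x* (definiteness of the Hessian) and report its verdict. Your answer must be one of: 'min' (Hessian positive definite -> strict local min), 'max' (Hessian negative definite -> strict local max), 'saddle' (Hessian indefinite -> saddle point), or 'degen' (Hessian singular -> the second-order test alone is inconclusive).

Compute the Hessian H = grad^2 f:
  H = [[8, -6], [-6, 11]]
Verify stationarity: grad f(x*) = H x* + g = (0, 0).
Eigenvalues of H: 3.3153, 15.6847.
Both eigenvalues > 0, so H is positive definite -> x* is a strict local min.

min


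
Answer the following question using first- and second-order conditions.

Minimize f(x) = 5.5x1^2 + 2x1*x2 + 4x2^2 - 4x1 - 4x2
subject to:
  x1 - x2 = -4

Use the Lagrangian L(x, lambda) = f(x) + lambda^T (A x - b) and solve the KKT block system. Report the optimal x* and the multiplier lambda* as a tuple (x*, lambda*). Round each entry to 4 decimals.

Form the Lagrangian:
  L(x, lambda) = (1/2) x^T Q x + c^T x + lambda^T (A x - b)
Stationarity (grad_x L = 0): Q x + c + A^T lambda = 0.
Primal feasibility: A x = b.

This gives the KKT block system:
  [ Q   A^T ] [ x     ]   [-c ]
  [ A    0  ] [ lambda ] = [ b ]

Solving the linear system:
  x*      = (-1.3913, 2.6087)
  lambda* = (14.087)
  f(x*)   = 25.7391

x* = (-1.3913, 2.6087), lambda* = (14.087)


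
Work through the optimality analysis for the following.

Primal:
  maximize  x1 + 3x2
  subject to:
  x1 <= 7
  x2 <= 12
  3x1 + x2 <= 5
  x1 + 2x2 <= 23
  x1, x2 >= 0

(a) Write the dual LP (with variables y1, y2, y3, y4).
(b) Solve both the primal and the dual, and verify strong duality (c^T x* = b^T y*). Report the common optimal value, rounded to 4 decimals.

The standard primal-dual pair for 'max c^T x s.t. A x <= b, x >= 0' is:
  Dual:  min b^T y  s.t.  A^T y >= c,  y >= 0.

So the dual LP is:
  minimize  7y1 + 12y2 + 5y3 + 23y4
  subject to:
    y1 + 3y3 + y4 >= 1
    y2 + y3 + 2y4 >= 3
    y1, y2, y3, y4 >= 0

Solving the primal: x* = (0, 5).
  primal value c^T x* = 15.
Solving the dual: y* = (0, 0, 3, 0).
  dual value b^T y* = 15.
Strong duality: c^T x* = b^T y*. Confirmed.

15


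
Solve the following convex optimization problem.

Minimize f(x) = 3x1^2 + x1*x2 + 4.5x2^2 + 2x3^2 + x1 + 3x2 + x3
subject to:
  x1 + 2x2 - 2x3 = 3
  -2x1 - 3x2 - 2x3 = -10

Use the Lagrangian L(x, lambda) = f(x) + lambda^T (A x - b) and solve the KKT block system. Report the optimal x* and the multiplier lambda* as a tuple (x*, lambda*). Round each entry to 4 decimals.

Form the Lagrangian:
  L(x, lambda) = (1/2) x^T Q x + c^T x + lambda^T (A x - b)
Stationarity (grad_x L = 0): Q x + c + A^T lambda = 0.
Primal feasibility: A x = b.

This gives the KKT block system:
  [ Q   A^T ] [ x     ]   [-c ]
  [ A    0  ] [ lambda ] = [ b ]

Solving the linear system:
  x*      = (1.5817, 1.651, 0.9418)
  lambda* = (-2.4579, 4.8416)
  f(x*)   = 31.633

x* = (1.5817, 1.651, 0.9418), lambda* = (-2.4579, 4.8416)


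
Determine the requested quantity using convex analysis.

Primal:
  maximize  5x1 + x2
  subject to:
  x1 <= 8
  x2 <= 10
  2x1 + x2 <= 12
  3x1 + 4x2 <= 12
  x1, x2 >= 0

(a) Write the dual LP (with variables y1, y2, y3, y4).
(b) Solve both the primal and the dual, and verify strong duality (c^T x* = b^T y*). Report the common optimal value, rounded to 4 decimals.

The standard primal-dual pair for 'max c^T x s.t. A x <= b, x >= 0' is:
  Dual:  min b^T y  s.t.  A^T y >= c,  y >= 0.

So the dual LP is:
  minimize  8y1 + 10y2 + 12y3 + 12y4
  subject to:
    y1 + 2y3 + 3y4 >= 5
    y2 + y3 + 4y4 >= 1
    y1, y2, y3, y4 >= 0

Solving the primal: x* = (4, 0).
  primal value c^T x* = 20.
Solving the dual: y* = (0, 0, 0, 1.6667).
  dual value b^T y* = 20.
Strong duality: c^T x* = b^T y*. Confirmed.

20


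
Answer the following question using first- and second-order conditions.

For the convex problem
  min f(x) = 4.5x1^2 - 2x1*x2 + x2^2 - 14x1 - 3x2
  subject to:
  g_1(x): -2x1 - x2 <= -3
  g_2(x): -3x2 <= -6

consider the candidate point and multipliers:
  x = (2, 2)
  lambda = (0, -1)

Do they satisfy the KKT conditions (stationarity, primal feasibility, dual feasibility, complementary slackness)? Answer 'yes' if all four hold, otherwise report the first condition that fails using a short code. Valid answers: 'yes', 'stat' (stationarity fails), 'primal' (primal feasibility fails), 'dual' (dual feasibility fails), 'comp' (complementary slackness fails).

Gradient of f: grad f(x) = Q x + c = (0, -3)
Constraint values g_i(x) = a_i^T x - b_i:
  g_1((2, 2)) = -3
  g_2((2, 2)) = 0
Stationarity residual: grad f(x) + sum_i lambda_i a_i = (0, 0)
  -> stationarity OK
Primal feasibility (all g_i <= 0): OK
Dual feasibility (all lambda_i >= 0): FAILS
Complementary slackness (lambda_i * g_i(x) = 0 for all i): OK

Verdict: the first failing condition is dual_feasibility -> dual.

dual


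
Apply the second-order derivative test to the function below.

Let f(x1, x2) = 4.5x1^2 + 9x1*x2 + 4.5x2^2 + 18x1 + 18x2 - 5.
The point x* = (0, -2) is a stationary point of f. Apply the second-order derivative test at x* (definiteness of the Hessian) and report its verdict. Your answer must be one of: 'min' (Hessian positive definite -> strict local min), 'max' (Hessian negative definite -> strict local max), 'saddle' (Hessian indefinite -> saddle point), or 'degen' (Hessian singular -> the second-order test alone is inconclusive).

Compute the Hessian H = grad^2 f:
  H = [[9, 9], [9, 9]]
Verify stationarity: grad f(x*) = H x* + g = (0, 0).
Eigenvalues of H: 0, 18.
H has a zero eigenvalue (singular; positive semidefinite but not definite), so H is neither positive definite, negative definite, nor indefinite. The second-order test alone is inconclusive -> degen.
(Indeed, f is constant along the null direction of H through x*, so x* is not a strict local extremum.)

degen


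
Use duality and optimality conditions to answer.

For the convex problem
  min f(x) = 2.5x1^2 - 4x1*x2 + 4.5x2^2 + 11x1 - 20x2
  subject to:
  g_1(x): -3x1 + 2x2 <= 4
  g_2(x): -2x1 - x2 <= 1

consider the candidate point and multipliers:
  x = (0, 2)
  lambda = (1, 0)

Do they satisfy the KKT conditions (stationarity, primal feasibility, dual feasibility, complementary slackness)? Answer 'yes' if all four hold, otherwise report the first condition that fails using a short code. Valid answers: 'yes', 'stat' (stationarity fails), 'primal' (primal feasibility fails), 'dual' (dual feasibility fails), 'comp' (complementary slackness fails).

Gradient of f: grad f(x) = Q x + c = (3, -2)
Constraint values g_i(x) = a_i^T x - b_i:
  g_1((0, 2)) = 0
  g_2((0, 2)) = -3
Stationarity residual: grad f(x) + sum_i lambda_i a_i = (0, 0)
  -> stationarity OK
Primal feasibility (all g_i <= 0): OK
Dual feasibility (all lambda_i >= 0): OK
Complementary slackness (lambda_i * g_i(x) = 0 for all i): OK

Verdict: yes, KKT holds.

yes


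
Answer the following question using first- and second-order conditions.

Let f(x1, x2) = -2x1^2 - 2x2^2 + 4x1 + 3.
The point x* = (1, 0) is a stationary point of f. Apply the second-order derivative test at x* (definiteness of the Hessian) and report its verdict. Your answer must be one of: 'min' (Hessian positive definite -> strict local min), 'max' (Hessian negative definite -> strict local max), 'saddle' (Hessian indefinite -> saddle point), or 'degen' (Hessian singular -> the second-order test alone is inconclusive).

Compute the Hessian H = grad^2 f:
  H = [[-4, 0], [0, -4]]
Verify stationarity: grad f(x*) = H x* + g = (0, 0).
Eigenvalues of H: -4, -4.
Both eigenvalues < 0, so H is negative definite -> x* is a strict local max.

max


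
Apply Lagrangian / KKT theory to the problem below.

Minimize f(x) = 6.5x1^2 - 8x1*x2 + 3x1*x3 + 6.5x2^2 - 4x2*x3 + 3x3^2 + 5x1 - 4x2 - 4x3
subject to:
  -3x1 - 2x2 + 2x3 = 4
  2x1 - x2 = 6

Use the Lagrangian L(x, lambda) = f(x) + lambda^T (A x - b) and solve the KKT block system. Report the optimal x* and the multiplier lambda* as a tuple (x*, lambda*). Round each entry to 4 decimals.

Form the Lagrangian:
  L(x, lambda) = (1/2) x^T Q x + c^T x + lambda^T (A x - b)
Stationarity (grad_x L = 0): Q x + c + A^T lambda = 0.
Primal feasibility: A x = b.

This gives the KKT block system:
  [ Q   A^T ] [ x     ]   [-c ]
  [ A    0  ] [ lambda ] = [ b ]

Solving the linear system:
  x*      = (1.4685, -3.0629, 1.1399)
  lambda* = (-9.7483, -40.6294)
  f(x*)   = 148.9021

x* = (1.4685, -3.0629, 1.1399), lambda* = (-9.7483, -40.6294)


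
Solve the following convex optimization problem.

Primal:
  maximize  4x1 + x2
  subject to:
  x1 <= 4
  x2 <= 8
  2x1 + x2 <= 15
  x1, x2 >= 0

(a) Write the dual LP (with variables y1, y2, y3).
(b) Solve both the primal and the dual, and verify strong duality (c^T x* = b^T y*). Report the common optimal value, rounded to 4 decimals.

The standard primal-dual pair for 'max c^T x s.t. A x <= b, x >= 0' is:
  Dual:  min b^T y  s.t.  A^T y >= c,  y >= 0.

So the dual LP is:
  minimize  4y1 + 8y2 + 15y3
  subject to:
    y1 + 2y3 >= 4
    y2 + y3 >= 1
    y1, y2, y3 >= 0

Solving the primal: x* = (4, 7).
  primal value c^T x* = 23.
Solving the dual: y* = (2, 0, 1).
  dual value b^T y* = 23.
Strong duality: c^T x* = b^T y*. Confirmed.

23


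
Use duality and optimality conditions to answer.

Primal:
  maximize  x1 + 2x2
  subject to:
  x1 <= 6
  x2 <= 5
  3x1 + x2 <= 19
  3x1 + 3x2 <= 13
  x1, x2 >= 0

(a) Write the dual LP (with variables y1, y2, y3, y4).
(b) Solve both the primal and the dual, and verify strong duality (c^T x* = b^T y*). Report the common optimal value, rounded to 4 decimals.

The standard primal-dual pair for 'max c^T x s.t. A x <= b, x >= 0' is:
  Dual:  min b^T y  s.t.  A^T y >= c,  y >= 0.

So the dual LP is:
  minimize  6y1 + 5y2 + 19y3 + 13y4
  subject to:
    y1 + 3y3 + 3y4 >= 1
    y2 + y3 + 3y4 >= 2
    y1, y2, y3, y4 >= 0

Solving the primal: x* = (0, 4.3333).
  primal value c^T x* = 8.6667.
Solving the dual: y* = (0, 0, 0, 0.6667).
  dual value b^T y* = 8.6667.
Strong duality: c^T x* = b^T y*. Confirmed.

8.6667


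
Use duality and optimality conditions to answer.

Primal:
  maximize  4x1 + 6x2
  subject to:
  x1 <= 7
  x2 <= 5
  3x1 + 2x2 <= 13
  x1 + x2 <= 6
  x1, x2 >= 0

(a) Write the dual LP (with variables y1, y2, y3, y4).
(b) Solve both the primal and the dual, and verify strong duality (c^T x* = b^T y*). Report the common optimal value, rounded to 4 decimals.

The standard primal-dual pair for 'max c^T x s.t. A x <= b, x >= 0' is:
  Dual:  min b^T y  s.t.  A^T y >= c,  y >= 0.

So the dual LP is:
  minimize  7y1 + 5y2 + 13y3 + 6y4
  subject to:
    y1 + 3y3 + y4 >= 4
    y2 + 2y3 + y4 >= 6
    y1, y2, y3, y4 >= 0

Solving the primal: x* = (1, 5).
  primal value c^T x* = 34.
Solving the dual: y* = (0, 3.3333, 1.3333, 0).
  dual value b^T y* = 34.
Strong duality: c^T x* = b^T y*. Confirmed.

34


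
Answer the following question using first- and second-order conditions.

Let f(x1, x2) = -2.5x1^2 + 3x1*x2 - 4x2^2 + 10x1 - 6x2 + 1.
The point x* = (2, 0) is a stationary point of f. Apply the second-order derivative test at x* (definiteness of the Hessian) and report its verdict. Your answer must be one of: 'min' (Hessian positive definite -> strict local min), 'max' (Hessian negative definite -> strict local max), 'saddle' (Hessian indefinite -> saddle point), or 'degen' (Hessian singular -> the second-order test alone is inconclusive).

Compute the Hessian H = grad^2 f:
  H = [[-5, 3], [3, -8]]
Verify stationarity: grad f(x*) = H x* + g = (0, 0).
Eigenvalues of H: -9.8541, -3.1459.
Both eigenvalues < 0, so H is negative definite -> x* is a strict local max.

max


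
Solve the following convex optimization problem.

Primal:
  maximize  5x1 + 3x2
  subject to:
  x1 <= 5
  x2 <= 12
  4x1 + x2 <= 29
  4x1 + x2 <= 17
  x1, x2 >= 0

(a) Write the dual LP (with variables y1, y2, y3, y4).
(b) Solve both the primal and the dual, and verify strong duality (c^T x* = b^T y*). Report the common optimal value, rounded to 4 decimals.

The standard primal-dual pair for 'max c^T x s.t. A x <= b, x >= 0' is:
  Dual:  min b^T y  s.t.  A^T y >= c,  y >= 0.

So the dual LP is:
  minimize  5y1 + 12y2 + 29y3 + 17y4
  subject to:
    y1 + 4y3 + 4y4 >= 5
    y2 + y3 + y4 >= 3
    y1, y2, y3, y4 >= 0

Solving the primal: x* = (1.25, 12).
  primal value c^T x* = 42.25.
Solving the dual: y* = (0, 1.75, 0, 1.25).
  dual value b^T y* = 42.25.
Strong duality: c^T x* = b^T y*. Confirmed.

42.25


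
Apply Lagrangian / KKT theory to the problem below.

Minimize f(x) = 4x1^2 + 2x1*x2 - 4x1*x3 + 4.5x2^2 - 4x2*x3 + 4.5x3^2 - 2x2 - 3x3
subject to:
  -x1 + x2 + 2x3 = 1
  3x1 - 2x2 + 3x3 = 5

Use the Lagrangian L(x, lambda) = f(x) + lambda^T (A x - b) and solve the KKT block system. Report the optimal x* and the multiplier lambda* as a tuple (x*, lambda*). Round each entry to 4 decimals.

Form the Lagrangian:
  L(x, lambda) = (1/2) x^T Q x + c^T x + lambda^T (A x - b)
Stationarity (grad_x L = 0): Q x + c + A^T lambda = 0.
Primal feasibility: A x = b.

This gives the KKT block system:
  [ Q   A^T ] [ x     ]   [-c ]
  [ A    0  ] [ lambda ] = [ b ]

Solving the linear system:
  x*      = (0.8669, 0.1146, 0.8762)
  lambda* = (0.9, -0.9199)
  f(x*)   = 0.4209

x* = (0.8669, 0.1146, 0.8762), lambda* = (0.9, -0.9199)


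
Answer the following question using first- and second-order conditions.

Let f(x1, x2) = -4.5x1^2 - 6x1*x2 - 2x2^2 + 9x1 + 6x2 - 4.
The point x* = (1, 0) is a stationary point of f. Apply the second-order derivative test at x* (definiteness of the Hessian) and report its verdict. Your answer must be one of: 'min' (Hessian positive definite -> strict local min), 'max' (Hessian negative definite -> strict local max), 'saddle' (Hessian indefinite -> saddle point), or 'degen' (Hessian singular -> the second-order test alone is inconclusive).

Compute the Hessian H = grad^2 f:
  H = [[-9, -6], [-6, -4]]
Verify stationarity: grad f(x*) = H x* + g = (0, 0).
Eigenvalues of H: -13, 0.
H has a zero eigenvalue (singular; negative semidefinite but not definite), so H is neither positive definite, negative definite, nor indefinite. The second-order test alone is inconclusive -> degen.
(Indeed, f is constant along the null direction of H through x*, so x* is not a strict local extremum.)

degen


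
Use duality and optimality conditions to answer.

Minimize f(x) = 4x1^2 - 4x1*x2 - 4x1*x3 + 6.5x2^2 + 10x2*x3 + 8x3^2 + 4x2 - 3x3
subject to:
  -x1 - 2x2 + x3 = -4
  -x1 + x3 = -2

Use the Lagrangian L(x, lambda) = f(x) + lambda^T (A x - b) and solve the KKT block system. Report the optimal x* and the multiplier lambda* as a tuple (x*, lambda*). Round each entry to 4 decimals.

Form the Lagrangian:
  L(x, lambda) = (1/2) x^T Q x + c^T x + lambda^T (A x - b)
Stationarity (grad_x L = 0): Q x + c + A^T lambda = 0.
Primal feasibility: A x = b.

This gives the KKT block system:
  [ Q   A^T ] [ x     ]   [-c ]
  [ A    0  ] [ lambda ] = [ b ]

Solving the linear system:
  x*      = (1.3125, 1, -0.6875)
  lambda* = (2.4375, 6.8125)
  f(x*)   = 14.7187

x* = (1.3125, 1, -0.6875), lambda* = (2.4375, 6.8125)


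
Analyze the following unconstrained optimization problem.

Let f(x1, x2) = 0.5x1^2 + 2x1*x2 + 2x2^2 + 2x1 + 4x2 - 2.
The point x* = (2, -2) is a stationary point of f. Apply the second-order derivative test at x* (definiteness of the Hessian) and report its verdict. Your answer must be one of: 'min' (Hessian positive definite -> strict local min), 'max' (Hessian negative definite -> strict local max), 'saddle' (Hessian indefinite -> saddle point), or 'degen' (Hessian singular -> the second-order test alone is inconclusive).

Compute the Hessian H = grad^2 f:
  H = [[1, 2], [2, 4]]
Verify stationarity: grad f(x*) = H x* + g = (0, 0).
Eigenvalues of H: 0, 5.
H has a zero eigenvalue (singular; positive semidefinite but not definite), so H is neither positive definite, negative definite, nor indefinite. The second-order test alone is inconclusive -> degen.
(Indeed, f is constant along the null direction of H through x*, so x* is not a strict local extremum.)

degen


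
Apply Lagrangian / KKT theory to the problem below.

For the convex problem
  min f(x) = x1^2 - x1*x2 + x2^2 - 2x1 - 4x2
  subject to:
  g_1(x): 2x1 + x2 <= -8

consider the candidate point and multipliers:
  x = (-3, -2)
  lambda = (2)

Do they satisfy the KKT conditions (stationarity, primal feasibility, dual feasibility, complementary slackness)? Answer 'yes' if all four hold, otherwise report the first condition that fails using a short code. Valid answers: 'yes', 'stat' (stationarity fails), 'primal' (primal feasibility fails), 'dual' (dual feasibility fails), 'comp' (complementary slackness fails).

Gradient of f: grad f(x) = Q x + c = (-6, -5)
Constraint values g_i(x) = a_i^T x - b_i:
  g_1((-3, -2)) = 0
Stationarity residual: grad f(x) + sum_i lambda_i a_i = (-2, -3)
  -> stationarity FAILS
Primal feasibility (all g_i <= 0): OK
Dual feasibility (all lambda_i >= 0): OK
Complementary slackness (lambda_i * g_i(x) = 0 for all i): OK

Verdict: the first failing condition is stationarity -> stat.

stat


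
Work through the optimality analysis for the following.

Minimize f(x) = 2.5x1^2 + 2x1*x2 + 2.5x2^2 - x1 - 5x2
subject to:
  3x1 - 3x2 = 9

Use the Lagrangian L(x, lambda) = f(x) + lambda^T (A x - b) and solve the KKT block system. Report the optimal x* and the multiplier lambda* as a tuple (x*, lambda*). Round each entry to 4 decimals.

Form the Lagrangian:
  L(x, lambda) = (1/2) x^T Q x + c^T x + lambda^T (A x - b)
Stationarity (grad_x L = 0): Q x + c + A^T lambda = 0.
Primal feasibility: A x = b.

This gives the KKT block system:
  [ Q   A^T ] [ x     ]   [-c ]
  [ A    0  ] [ lambda ] = [ b ]

Solving the linear system:
  x*      = (1.9286, -1.0714)
  lambda* = (-2.1667)
  f(x*)   = 11.4643

x* = (1.9286, -1.0714), lambda* = (-2.1667)


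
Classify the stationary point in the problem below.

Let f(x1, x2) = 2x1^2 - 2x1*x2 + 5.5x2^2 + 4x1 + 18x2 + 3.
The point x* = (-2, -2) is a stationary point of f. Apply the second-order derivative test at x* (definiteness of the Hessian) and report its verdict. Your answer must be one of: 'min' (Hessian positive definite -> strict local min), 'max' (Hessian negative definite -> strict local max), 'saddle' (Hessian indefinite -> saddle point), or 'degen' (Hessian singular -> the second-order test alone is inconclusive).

Compute the Hessian H = grad^2 f:
  H = [[4, -2], [-2, 11]]
Verify stationarity: grad f(x*) = H x* + g = (0, 0).
Eigenvalues of H: 3.4689, 11.5311.
Both eigenvalues > 0, so H is positive definite -> x* is a strict local min.

min


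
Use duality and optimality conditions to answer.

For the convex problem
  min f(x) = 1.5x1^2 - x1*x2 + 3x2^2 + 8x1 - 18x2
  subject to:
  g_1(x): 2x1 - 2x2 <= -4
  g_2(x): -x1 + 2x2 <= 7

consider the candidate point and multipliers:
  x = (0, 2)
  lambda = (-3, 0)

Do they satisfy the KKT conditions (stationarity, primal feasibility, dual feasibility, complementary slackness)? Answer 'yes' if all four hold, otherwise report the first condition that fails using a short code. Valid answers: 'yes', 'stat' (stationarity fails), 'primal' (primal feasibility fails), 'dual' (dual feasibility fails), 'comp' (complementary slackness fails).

Gradient of f: grad f(x) = Q x + c = (6, -6)
Constraint values g_i(x) = a_i^T x - b_i:
  g_1((0, 2)) = 0
  g_2((0, 2)) = -3
Stationarity residual: grad f(x) + sum_i lambda_i a_i = (0, 0)
  -> stationarity OK
Primal feasibility (all g_i <= 0): OK
Dual feasibility (all lambda_i >= 0): FAILS
Complementary slackness (lambda_i * g_i(x) = 0 for all i): OK

Verdict: the first failing condition is dual_feasibility -> dual.

dual


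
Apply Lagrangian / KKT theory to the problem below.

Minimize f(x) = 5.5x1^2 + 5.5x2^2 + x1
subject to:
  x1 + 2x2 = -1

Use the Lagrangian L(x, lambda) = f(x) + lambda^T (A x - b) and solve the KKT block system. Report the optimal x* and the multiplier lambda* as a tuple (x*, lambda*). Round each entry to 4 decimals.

Form the Lagrangian:
  L(x, lambda) = (1/2) x^T Q x + c^T x + lambda^T (A x - b)
Stationarity (grad_x L = 0): Q x + c + A^T lambda = 0.
Primal feasibility: A x = b.

This gives the KKT block system:
  [ Q   A^T ] [ x     ]   [-c ]
  [ A    0  ] [ lambda ] = [ b ]

Solving the linear system:
  x*      = (-0.2727, -0.3636)
  lambda* = (2)
  f(x*)   = 0.8636

x* = (-0.2727, -0.3636), lambda* = (2)


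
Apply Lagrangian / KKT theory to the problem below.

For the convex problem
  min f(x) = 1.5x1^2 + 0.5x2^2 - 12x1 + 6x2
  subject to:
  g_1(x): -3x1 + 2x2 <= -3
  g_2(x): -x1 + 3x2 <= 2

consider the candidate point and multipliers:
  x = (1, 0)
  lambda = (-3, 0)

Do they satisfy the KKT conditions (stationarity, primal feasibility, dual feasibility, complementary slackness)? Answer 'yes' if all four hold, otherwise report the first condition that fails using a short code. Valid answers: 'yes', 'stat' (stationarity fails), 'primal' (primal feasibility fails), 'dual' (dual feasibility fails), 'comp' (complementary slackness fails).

Gradient of f: grad f(x) = Q x + c = (-9, 6)
Constraint values g_i(x) = a_i^T x - b_i:
  g_1((1, 0)) = 0
  g_2((1, 0)) = -3
Stationarity residual: grad f(x) + sum_i lambda_i a_i = (0, 0)
  -> stationarity OK
Primal feasibility (all g_i <= 0): OK
Dual feasibility (all lambda_i >= 0): FAILS
Complementary slackness (lambda_i * g_i(x) = 0 for all i): OK

Verdict: the first failing condition is dual_feasibility -> dual.

dual


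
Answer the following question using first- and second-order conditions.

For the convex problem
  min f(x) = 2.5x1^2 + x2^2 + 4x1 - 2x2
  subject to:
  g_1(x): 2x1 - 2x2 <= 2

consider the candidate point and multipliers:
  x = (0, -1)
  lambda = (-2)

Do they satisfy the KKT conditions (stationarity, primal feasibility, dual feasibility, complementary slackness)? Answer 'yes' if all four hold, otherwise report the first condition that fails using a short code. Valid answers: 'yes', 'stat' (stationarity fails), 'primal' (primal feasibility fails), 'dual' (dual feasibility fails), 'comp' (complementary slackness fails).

Gradient of f: grad f(x) = Q x + c = (4, -4)
Constraint values g_i(x) = a_i^T x - b_i:
  g_1((0, -1)) = 0
Stationarity residual: grad f(x) + sum_i lambda_i a_i = (0, 0)
  -> stationarity OK
Primal feasibility (all g_i <= 0): OK
Dual feasibility (all lambda_i >= 0): FAILS
Complementary slackness (lambda_i * g_i(x) = 0 for all i): OK

Verdict: the first failing condition is dual_feasibility -> dual.

dual


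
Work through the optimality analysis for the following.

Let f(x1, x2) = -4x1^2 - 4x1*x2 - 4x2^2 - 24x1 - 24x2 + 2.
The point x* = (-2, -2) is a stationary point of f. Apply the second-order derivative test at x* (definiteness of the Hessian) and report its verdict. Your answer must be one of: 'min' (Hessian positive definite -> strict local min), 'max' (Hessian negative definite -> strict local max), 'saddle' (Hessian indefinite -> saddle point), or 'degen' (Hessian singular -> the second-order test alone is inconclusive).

Compute the Hessian H = grad^2 f:
  H = [[-8, -4], [-4, -8]]
Verify stationarity: grad f(x*) = H x* + g = (0, 0).
Eigenvalues of H: -12, -4.
Both eigenvalues < 0, so H is negative definite -> x* is a strict local max.

max


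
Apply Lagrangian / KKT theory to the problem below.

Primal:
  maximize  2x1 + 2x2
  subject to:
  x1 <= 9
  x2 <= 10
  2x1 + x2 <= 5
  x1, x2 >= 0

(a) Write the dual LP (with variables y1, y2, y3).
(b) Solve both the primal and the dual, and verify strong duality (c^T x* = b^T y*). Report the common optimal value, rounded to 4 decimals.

The standard primal-dual pair for 'max c^T x s.t. A x <= b, x >= 0' is:
  Dual:  min b^T y  s.t.  A^T y >= c,  y >= 0.

So the dual LP is:
  minimize  9y1 + 10y2 + 5y3
  subject to:
    y1 + 2y3 >= 2
    y2 + y3 >= 2
    y1, y2, y3 >= 0

Solving the primal: x* = (0, 5).
  primal value c^T x* = 10.
Solving the dual: y* = (0, 0, 2).
  dual value b^T y* = 10.
Strong duality: c^T x* = b^T y*. Confirmed.

10


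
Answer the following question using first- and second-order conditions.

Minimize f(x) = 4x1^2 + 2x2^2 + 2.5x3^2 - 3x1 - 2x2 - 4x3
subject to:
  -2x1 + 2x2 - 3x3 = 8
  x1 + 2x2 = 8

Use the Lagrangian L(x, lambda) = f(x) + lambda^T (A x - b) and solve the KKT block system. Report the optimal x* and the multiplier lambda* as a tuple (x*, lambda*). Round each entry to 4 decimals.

Form the Lagrangian:
  L(x, lambda) = (1/2) x^T Q x + c^T x + lambda^T (A x - b)
Stationarity (grad_x L = 0): Q x + c + A^T lambda = 0.
Primal feasibility: A x = b.

This gives the KKT block system:
  [ Q   A^T ] [ x     ]   [-c ]
  [ A    0  ] [ lambda ] = [ b ]

Solving the linear system:
  x*      = (0.4286, 3.7857, -0.4286)
  lambda* = (-2.0476, -4.5238)
  f(x*)   = 22.7143

x* = (0.4286, 3.7857, -0.4286), lambda* = (-2.0476, -4.5238)


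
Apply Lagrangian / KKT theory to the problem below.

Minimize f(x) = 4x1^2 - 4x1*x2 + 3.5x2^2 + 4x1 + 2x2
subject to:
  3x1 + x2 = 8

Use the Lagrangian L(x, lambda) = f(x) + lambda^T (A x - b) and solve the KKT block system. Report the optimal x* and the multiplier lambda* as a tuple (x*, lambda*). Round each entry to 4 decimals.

Form the Lagrangian:
  L(x, lambda) = (1/2) x^T Q x + c^T x + lambda^T (A x - b)
Stationarity (grad_x L = 0): Q x + c + A^T lambda = 0.
Primal feasibility: A x = b.

This gives the KKT block system:
  [ Q   A^T ] [ x     ]   [-c ]
  [ A    0  ] [ lambda ] = [ b ]

Solving the linear system:
  x*      = (2.1263, 1.6211)
  lambda* = (-4.8421)
  f(x*)   = 25.2421

x* = (2.1263, 1.6211), lambda* = (-4.8421)


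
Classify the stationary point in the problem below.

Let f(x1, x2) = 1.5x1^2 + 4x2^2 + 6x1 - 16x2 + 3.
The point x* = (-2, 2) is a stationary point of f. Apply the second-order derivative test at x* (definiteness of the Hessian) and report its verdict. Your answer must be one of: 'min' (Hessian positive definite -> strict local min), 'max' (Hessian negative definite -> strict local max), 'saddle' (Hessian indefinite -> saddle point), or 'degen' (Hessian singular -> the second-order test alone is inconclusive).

Compute the Hessian H = grad^2 f:
  H = [[3, 0], [0, 8]]
Verify stationarity: grad f(x*) = H x* + g = (0, 0).
Eigenvalues of H: 3, 8.
Both eigenvalues > 0, so H is positive definite -> x* is a strict local min.

min


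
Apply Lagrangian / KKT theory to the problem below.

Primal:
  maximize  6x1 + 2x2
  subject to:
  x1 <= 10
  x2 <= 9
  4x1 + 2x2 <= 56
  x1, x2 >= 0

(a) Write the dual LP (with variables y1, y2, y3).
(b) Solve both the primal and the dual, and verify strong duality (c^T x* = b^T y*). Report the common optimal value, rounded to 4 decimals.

The standard primal-dual pair for 'max c^T x s.t. A x <= b, x >= 0' is:
  Dual:  min b^T y  s.t.  A^T y >= c,  y >= 0.

So the dual LP is:
  minimize  10y1 + 9y2 + 56y3
  subject to:
    y1 + 4y3 >= 6
    y2 + 2y3 >= 2
    y1, y2, y3 >= 0

Solving the primal: x* = (10, 8).
  primal value c^T x* = 76.
Solving the dual: y* = (2, 0, 1).
  dual value b^T y* = 76.
Strong duality: c^T x* = b^T y*. Confirmed.

76


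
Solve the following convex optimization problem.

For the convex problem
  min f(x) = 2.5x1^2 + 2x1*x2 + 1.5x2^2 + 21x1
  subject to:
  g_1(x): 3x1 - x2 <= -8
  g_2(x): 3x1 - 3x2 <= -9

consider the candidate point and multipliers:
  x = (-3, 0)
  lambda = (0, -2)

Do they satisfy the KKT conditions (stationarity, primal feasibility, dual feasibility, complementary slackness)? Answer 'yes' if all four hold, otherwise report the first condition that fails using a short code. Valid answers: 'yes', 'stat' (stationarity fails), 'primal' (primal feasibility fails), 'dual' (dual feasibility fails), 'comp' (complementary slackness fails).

Gradient of f: grad f(x) = Q x + c = (6, -6)
Constraint values g_i(x) = a_i^T x - b_i:
  g_1((-3, 0)) = -1
  g_2((-3, 0)) = 0
Stationarity residual: grad f(x) + sum_i lambda_i a_i = (0, 0)
  -> stationarity OK
Primal feasibility (all g_i <= 0): OK
Dual feasibility (all lambda_i >= 0): FAILS
Complementary slackness (lambda_i * g_i(x) = 0 for all i): OK

Verdict: the first failing condition is dual_feasibility -> dual.

dual


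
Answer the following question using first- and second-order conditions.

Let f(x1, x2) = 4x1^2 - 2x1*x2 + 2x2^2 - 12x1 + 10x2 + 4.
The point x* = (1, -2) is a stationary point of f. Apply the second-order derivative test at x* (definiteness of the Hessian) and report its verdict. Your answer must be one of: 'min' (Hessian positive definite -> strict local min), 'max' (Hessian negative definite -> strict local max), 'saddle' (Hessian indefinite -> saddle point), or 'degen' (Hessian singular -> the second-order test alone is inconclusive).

Compute the Hessian H = grad^2 f:
  H = [[8, -2], [-2, 4]]
Verify stationarity: grad f(x*) = H x* + g = (0, 0).
Eigenvalues of H: 3.1716, 8.8284.
Both eigenvalues > 0, so H is positive definite -> x* is a strict local min.

min


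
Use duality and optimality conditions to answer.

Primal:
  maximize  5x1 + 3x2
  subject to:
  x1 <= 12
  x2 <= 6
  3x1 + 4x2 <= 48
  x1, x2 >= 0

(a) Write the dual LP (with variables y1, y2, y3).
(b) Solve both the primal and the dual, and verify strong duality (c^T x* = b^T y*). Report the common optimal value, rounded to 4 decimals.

The standard primal-dual pair for 'max c^T x s.t. A x <= b, x >= 0' is:
  Dual:  min b^T y  s.t.  A^T y >= c,  y >= 0.

So the dual LP is:
  minimize  12y1 + 6y2 + 48y3
  subject to:
    y1 + 3y3 >= 5
    y2 + 4y3 >= 3
    y1, y2, y3 >= 0

Solving the primal: x* = (12, 3).
  primal value c^T x* = 69.
Solving the dual: y* = (2.75, 0, 0.75).
  dual value b^T y* = 69.
Strong duality: c^T x* = b^T y*. Confirmed.

69


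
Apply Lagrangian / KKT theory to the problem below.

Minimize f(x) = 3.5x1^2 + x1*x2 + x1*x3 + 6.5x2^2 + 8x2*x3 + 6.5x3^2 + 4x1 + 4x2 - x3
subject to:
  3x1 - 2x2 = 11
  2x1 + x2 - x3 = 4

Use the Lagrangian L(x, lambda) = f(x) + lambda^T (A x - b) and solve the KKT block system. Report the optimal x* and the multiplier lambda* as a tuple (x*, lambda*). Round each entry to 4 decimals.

Form the Lagrangian:
  L(x, lambda) = (1/2) x^T Q x + c^T x + lambda^T (A x - b)
Stationarity (grad_x L = 0): Q x + c + A^T lambda = 0.
Primal feasibility: A x = b.

This gives the KKT block system:
  [ Q   A^T ] [ x     ]   [-c ]
  [ A    0  ] [ lambda ] = [ b ]

Solving the linear system:
  x*      = (2.8187, -1.272, 0.3653)
  lambda* = (-5.2021, -3.6088)
  f(x*)   = 38.7396

x* = (2.8187, -1.272, 0.3653), lambda* = (-5.2021, -3.6088)


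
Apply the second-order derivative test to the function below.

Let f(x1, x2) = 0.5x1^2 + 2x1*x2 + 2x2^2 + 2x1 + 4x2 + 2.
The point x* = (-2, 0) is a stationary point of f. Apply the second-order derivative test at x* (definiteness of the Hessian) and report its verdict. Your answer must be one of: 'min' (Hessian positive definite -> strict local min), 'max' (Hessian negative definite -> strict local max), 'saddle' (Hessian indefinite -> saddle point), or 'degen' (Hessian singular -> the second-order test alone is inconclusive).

Compute the Hessian H = grad^2 f:
  H = [[1, 2], [2, 4]]
Verify stationarity: grad f(x*) = H x* + g = (0, 0).
Eigenvalues of H: 0, 5.
H has a zero eigenvalue (singular; positive semidefinite but not definite), so H is neither positive definite, negative definite, nor indefinite. The second-order test alone is inconclusive -> degen.
(Indeed, f is constant along the null direction of H through x*, so x* is not a strict local extremum.)

degen


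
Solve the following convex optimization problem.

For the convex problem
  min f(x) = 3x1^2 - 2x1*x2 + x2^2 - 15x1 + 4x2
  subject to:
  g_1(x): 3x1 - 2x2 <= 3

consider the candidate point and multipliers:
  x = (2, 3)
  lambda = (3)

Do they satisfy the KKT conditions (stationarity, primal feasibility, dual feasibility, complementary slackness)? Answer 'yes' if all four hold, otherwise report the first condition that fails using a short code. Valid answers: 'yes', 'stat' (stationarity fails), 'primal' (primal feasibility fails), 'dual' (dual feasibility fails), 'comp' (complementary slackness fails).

Gradient of f: grad f(x) = Q x + c = (-9, 6)
Constraint values g_i(x) = a_i^T x - b_i:
  g_1((2, 3)) = -3
Stationarity residual: grad f(x) + sum_i lambda_i a_i = (0, 0)
  -> stationarity OK
Primal feasibility (all g_i <= 0): OK
Dual feasibility (all lambda_i >= 0): OK
Complementary slackness (lambda_i * g_i(x) = 0 for all i): FAILS

Verdict: the first failing condition is complementary_slackness -> comp.

comp


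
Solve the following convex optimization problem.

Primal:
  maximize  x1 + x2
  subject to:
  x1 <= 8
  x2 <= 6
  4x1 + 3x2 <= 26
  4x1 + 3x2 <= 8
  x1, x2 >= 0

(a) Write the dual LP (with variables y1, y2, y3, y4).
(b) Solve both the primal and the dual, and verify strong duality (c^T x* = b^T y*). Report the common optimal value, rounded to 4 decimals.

The standard primal-dual pair for 'max c^T x s.t. A x <= b, x >= 0' is:
  Dual:  min b^T y  s.t.  A^T y >= c,  y >= 0.

So the dual LP is:
  minimize  8y1 + 6y2 + 26y3 + 8y4
  subject to:
    y1 + 4y3 + 4y4 >= 1
    y2 + 3y3 + 3y4 >= 1
    y1, y2, y3, y4 >= 0

Solving the primal: x* = (0, 2.6667).
  primal value c^T x* = 2.6667.
Solving the dual: y* = (0, 0, 0, 0.3333).
  dual value b^T y* = 2.6667.
Strong duality: c^T x* = b^T y*. Confirmed.

2.6667


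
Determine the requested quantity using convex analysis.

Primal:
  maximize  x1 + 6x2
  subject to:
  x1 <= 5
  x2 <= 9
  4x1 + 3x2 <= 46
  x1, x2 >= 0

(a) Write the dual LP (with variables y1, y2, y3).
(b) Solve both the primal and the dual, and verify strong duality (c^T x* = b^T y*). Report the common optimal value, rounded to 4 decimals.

The standard primal-dual pair for 'max c^T x s.t. A x <= b, x >= 0' is:
  Dual:  min b^T y  s.t.  A^T y >= c,  y >= 0.

So the dual LP is:
  minimize  5y1 + 9y2 + 46y3
  subject to:
    y1 + 4y3 >= 1
    y2 + 3y3 >= 6
    y1, y2, y3 >= 0

Solving the primal: x* = (4.75, 9).
  primal value c^T x* = 58.75.
Solving the dual: y* = (0, 5.25, 0.25).
  dual value b^T y* = 58.75.
Strong duality: c^T x* = b^T y*. Confirmed.

58.75


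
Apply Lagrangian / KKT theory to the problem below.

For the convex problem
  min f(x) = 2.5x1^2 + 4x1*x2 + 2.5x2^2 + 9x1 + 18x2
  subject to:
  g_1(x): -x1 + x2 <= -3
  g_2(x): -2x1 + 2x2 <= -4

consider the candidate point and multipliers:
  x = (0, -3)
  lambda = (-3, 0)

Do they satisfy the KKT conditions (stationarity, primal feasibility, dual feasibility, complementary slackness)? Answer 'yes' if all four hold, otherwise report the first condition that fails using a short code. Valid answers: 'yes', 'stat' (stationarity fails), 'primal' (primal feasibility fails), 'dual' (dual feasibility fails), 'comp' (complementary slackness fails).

Gradient of f: grad f(x) = Q x + c = (-3, 3)
Constraint values g_i(x) = a_i^T x - b_i:
  g_1((0, -3)) = 0
  g_2((0, -3)) = -2
Stationarity residual: grad f(x) + sum_i lambda_i a_i = (0, 0)
  -> stationarity OK
Primal feasibility (all g_i <= 0): OK
Dual feasibility (all lambda_i >= 0): FAILS
Complementary slackness (lambda_i * g_i(x) = 0 for all i): OK

Verdict: the first failing condition is dual_feasibility -> dual.

dual
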